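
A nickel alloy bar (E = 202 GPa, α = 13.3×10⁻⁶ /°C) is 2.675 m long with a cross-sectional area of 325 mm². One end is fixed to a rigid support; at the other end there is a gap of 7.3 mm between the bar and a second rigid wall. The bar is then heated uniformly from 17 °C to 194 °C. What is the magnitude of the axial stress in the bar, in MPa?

σ ≈ 0 MPa

Free thermal elongation = αΔT L = 13.3×10⁻⁶ × 177 × 2675 = 6.297 mm.
This is smaller than the 7.3 mm clearance, so the bar expands freely without reaching the stop — the stress is zero.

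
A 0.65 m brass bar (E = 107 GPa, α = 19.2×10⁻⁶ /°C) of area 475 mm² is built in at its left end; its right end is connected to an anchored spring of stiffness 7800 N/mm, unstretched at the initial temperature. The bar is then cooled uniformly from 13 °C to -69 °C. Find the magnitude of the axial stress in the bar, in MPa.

The unrestrained thermal change is αΔT L = 19.2×10⁻⁶ × 82 × 650 = 1.023 mm.
Let P be the tensile force in the spring. The bar extends elastically by PL/(AE) and the spring stretches by P/k; together these equal δ_free.
P [ L/(AE) + 1/k ] = δ_free → P [ 650/(475×107×10³) + 1/(7800) ] = 1.023.
P = 1.023 / 0.000141 = 7258 N.
σ = P/A = 7258/475 = 15.28 MPa.

σ ≈ 15.3 MPa (tensile)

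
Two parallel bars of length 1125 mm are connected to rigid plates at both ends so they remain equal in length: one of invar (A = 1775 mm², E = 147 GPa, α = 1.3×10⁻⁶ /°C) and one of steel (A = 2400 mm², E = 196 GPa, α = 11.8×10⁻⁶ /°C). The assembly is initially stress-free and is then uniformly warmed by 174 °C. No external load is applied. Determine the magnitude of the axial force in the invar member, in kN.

The steel has the larger α, so on heating it would change length more than the invar if both were free. The rigid plates force a common final length, so the steel is put into compression and the invar into tension, with equal and opposite forces P (no external load).
Setting the final lengths equal and cancelling L: (α₁ − α₂)ΔT = P/(A₁E₁) + P/(A₂E₂).
|α₁ − α₂|·ΔT = 10.5×10⁻⁶ × 174 = 0.001827.
1/(A₁E₁) + 1/(A₂E₂) = 1/(1775×147×10³) + 1/(2400×196×10³) = 5.958×10⁻⁹ N⁻¹.
So P = 0.001827 / 5.958×10⁻⁹ = 306.6 kN.

P ≈ 307 kN (tensile in the invar)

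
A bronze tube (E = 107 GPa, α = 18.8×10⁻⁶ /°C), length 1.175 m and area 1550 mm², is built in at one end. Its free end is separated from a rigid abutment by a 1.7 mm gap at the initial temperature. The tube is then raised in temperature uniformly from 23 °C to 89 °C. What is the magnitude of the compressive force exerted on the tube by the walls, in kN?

P ≈ 0 kN

Free thermal elongation = αΔT L = 18.8×10⁻⁶ × 66 × 1175 = 1.458 mm.
This is smaller than the 1.7 mm clearance, so the tube expands freely without reaching the stop — the stress is zero.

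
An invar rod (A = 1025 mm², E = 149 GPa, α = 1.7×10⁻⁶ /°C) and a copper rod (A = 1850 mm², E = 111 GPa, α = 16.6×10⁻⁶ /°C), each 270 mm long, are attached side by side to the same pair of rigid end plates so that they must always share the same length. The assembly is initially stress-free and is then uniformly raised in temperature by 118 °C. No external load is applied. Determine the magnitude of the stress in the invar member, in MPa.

σ ≈ 150 MPa (tensile)

The copper has the larger α, so on heating it would change length more than the invar if both were free. The rigid plates force a common final length, so the copper is put into compression and the invar into tension, with equal and opposite forces P (no external load).
Compatibility of the two members (thermal + elastic change equal): (α₁ − α₂)ΔT = P·[1/(A₁E₁) + 1/(A₂E₂)].
|α₁ − α₂|·ΔT = 14.9×10⁻⁶ × 118 = 0.001758.
1/(A₁E₁) + 1/(A₂E₂) = 1/(1025×149×10³) + 1/(1850×111×10³) = 1.142×10⁻⁸ N⁻¹.
P = 0.001758 / 1.142×10⁻⁸ = 154000 N = 154 kN.
σ_{invar} = P/A₁ = 154000/1025 = 150.2 MPa, tensile.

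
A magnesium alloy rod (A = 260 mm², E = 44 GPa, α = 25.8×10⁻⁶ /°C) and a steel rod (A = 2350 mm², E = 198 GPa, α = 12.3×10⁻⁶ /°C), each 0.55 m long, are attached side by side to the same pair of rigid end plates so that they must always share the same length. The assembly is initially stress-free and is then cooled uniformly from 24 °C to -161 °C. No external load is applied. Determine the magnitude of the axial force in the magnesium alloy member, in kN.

Equilibrium of a rigid end plate with no external load gives equal and opposite internal forces ±P in the two members. Since α_{magnesium alloy} > α_{steel}, cooling drives the magnesium alloy into tension and the steel into compression.
Equating the net (thermal + elastic) strains gives |α₁ − α₂|·ΔT = P·[1/(A₁E₁) + 1/(A₂E₂)].
|α₁ − α₂|·ΔT = 13.5×10⁻⁶ × 185 = 0.002497.
1/(A₁E₁) + 1/(A₂E₂) = 1/(260×44×10³) + 1/(2350×198×10³) = 8.956×10⁻⁸ N⁻¹.
So P = 0.002497 / 8.956×10⁻⁸ = 27.89 kN.

P ≈ 27.9 kN (tensile in the magnesium alloy)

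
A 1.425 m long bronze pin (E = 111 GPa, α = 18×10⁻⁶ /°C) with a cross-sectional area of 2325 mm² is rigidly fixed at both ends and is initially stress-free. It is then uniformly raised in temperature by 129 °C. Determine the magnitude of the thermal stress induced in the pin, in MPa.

σ ≈ 258 MPa (compressive)

The supports are rigid, so the total axial strain is zero. The restrained thermal strain is ε = αΔT = 18×10⁻⁶ × 129 = 2322×10⁻⁶.
The stress required to suppress this strain is σ = Eε = 111×10³ × 2322×10⁻⁶ = 257.7 MPa, compressive since the pin is trying to expand.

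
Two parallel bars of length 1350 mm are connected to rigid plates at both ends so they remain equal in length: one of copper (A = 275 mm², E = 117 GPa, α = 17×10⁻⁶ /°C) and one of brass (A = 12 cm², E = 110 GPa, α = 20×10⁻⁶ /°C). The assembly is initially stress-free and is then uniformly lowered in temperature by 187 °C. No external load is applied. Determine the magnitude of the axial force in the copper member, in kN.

The brass has the larger α, so on cooling it would change length more than the copper if both were free. The rigid plates force a common final length, so the brass is put into tension and the copper into compression, with equal and opposite forces P (no external load).
Equating the net (thermal + elastic) strains gives |α₁ − α₂|·ΔT = P·[1/(A₁E₁) + 1/(A₂E₂)].
|α₁ − α₂|·ΔT = 3×10⁻⁶ × 187 = 0.000561.
1/(A₁E₁) + 1/(A₂E₂) = 1/(275×117×10³) + 1/(1200×110×10³) = 3.866×10⁻⁸ N⁻¹.
So P = 0.000561 / 3.866×10⁻⁸ = 14.51 kN.

P ≈ 14.5 kN (compressive in the copper)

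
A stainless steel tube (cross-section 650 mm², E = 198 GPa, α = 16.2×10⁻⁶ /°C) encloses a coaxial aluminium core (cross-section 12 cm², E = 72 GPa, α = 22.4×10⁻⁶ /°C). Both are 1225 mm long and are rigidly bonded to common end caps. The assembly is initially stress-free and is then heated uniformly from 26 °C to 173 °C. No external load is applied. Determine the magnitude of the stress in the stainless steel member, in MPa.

Equilibrium of a rigid end plate with no external load gives equal and opposite internal forces ±P in the two members. Since α_{aluminium} > α_{stainless steel}, heating drives the aluminium into compression and the stainless steel into tension.
Compatibility of the two members (thermal + elastic change equal): (α₁ − α₂)ΔT = P·[1/(A₁E₁) + 1/(A₂E₂)].
|α₁ − α₂|·ΔT = 6.2×10⁻⁶ × 147 = 0.0009114.
1/(A₁E₁) + 1/(A₂E₂) = 1/(650×198×10³) + 1/(1200×72×10³) = 1.934×10⁻⁸ N⁻¹.
So P = 0.0009114 / 1.934×10⁻⁸ = 47.12 kN.
σ_{stainless steel} = P/A₁ = 47120/650 = 72.48 MPa, tensile.

σ ≈ 72.5 MPa (tensile)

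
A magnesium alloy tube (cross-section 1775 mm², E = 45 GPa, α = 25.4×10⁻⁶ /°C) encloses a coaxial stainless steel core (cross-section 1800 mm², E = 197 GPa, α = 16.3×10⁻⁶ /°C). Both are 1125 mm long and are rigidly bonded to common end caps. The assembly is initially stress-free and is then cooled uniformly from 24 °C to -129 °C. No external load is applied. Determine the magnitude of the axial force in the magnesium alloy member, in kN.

Both members must finish at the same length. With the larger α, the magnesium alloy tends to over-contract; the plates restrain it, putting the magnesium alloy in tension and the stainless steel in compression. With no external load the two internal forces are equal and opposite, magnitude P.
Equating the net (thermal + elastic) strains gives |α₁ − α₂|·ΔT = P·[1/(A₁E₁) + 1/(A₂E₂)].
|α₁ − α₂|·ΔT = 9.1×10⁻⁶ × 153 = 0.001392.
1/(A₁E₁) + 1/(A₂E₂) = 1/(1775×45×10³) + 1/(1800×197×10³) = 1.534×10⁻⁸ N⁻¹.
So P = 0.001392 / 1.534×10⁻⁸ = 90.76 kN.

P ≈ 90.8 kN (tensile in the magnesium alloy)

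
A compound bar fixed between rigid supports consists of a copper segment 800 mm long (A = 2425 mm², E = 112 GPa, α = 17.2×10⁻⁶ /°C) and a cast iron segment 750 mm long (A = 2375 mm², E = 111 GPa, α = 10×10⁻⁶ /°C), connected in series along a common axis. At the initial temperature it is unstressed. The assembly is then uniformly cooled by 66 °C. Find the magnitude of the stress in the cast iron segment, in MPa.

With the walls removed the bar would change length by δ_free = Σ αᵢΔT Lᵢ = 17.2×10⁻⁶×66×800 + 10×10⁻⁶×66×750 = 1.403 mm.
The rigid supports impose zero overall length change; the single axial force P common to all segments must satisfy P Σ Lᵢ/(AᵢEᵢ) = δ_free.
Σ Lᵢ/(AᵢEᵢ) = 800/(2425×112×10³) + 750/(2375×111×10³) = 5.79×10⁻⁶ mm/N.
So P = 1.403 / 5.79×10⁻⁶ = 242.3 kN, tensile.
σ_{cast iron} = P / A = 242300 / 2375 = 102 MPa.

σ ≈ 102 MPa (tensile)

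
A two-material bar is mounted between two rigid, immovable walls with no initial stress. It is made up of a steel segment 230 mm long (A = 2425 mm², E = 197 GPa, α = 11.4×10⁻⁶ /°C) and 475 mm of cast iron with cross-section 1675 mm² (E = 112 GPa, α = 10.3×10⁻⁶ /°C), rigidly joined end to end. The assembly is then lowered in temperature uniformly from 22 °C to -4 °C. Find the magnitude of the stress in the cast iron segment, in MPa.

σ ≈ 38.7 MPa (tensile)

If the supports were absent, the total length change would be Σ αᵢΔT Lᵢ = 11.4×10⁻⁶×26×230 + 10.3×10⁻⁶×26×475 = 0.1954 mm.
The rigid supports impose zero overall length change; the single axial force P common to all segments must satisfy P Σ Lᵢ/(AᵢEᵢ) = δ_free.
The series flexibility is Σ Lᵢ/(AᵢEᵢ) = 230/(2425×197×10³) + 475/(1675×112×10³) = 3.013×10⁻⁶ mm/N.
Hence P = δ_free / Σ(L/AE) = 0.1954/3.013×10⁻⁶ = 64.84 kN (tensile).
σ_{cast iron} = P / A = 64840 / 1675 = 38.71 MPa.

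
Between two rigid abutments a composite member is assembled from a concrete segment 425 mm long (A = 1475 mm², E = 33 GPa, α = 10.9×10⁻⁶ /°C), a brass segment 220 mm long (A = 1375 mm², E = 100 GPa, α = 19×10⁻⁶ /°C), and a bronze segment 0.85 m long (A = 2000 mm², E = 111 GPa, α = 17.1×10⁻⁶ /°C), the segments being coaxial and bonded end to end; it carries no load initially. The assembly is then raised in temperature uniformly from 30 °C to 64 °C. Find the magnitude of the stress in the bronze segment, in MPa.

If the supports were absent, the total length change would be Σ αᵢΔT Lᵢ = 10.9×10⁻⁶×34×425 + 19×10⁻⁶×34×220 + 17.1×10⁻⁶×34×850 = 0.7938 mm.
Since the ends are fixed, an axial force P builds up, equal in every segment, with P · Σ Lᵢ/(AᵢEᵢ) = δ_free.
Σ Lᵢ/(AᵢEᵢ) = 425/(1475×33×10³) + 220/(1375×100×10³) + 850/(2000×111×10³) = 1.416×10⁻⁵ mm/N.
P = 0.7938 / 1.416×10⁻⁵ = 56060 N = 56.06 kN, compressive.
σ_{bronze} = P / A = 56060 / 2000 = 28.03 MPa.

σ ≈ 28 MPa (compressive)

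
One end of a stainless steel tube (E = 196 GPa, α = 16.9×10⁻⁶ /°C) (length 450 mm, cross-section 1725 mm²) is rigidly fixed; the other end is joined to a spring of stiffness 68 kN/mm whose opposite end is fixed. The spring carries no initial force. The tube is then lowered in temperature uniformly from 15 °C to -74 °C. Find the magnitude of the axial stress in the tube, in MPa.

Free thermal contraction: δ_free = αΔT L = 16.9×10⁻⁶ × 89 × 450 = 0.6768 mm.
Let P be the tensile force in the spring. The tube extends elastically by PL/(AE) and the spring stretches by P/k; together these equal δ_free.
So P = δ_free / [L/(AE) + 1/k] = 0.6768 / [ 450/(1725×196×10³) + 1/(68×10³) ].
P = 0.6768 / 1.604×10⁻⁵ = 42210 N.
σ = P/A = 42210/1725 = 24.47 MPa.

σ ≈ 24.5 MPa (tensile)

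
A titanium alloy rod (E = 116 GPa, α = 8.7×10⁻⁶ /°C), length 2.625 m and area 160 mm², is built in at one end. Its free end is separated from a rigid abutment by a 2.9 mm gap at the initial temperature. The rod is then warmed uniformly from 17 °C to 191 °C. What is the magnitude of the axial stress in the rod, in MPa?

If the wall were absent the rod would grow by αΔT L = 8.7×10⁻⁶ × 174 × 2625 = 3.974 mm.
The gap closes (δ_free > 2.9 mm) and the wall then resists a further 3.974 − 2.9 = 1.074 mm of expansion.
Compatibility: PL/(AE) = 1.074 mm, so σ = P/A = E × (1.074/2625) = 47.45 MPa.

σ ≈ 47.4 MPa (compressive)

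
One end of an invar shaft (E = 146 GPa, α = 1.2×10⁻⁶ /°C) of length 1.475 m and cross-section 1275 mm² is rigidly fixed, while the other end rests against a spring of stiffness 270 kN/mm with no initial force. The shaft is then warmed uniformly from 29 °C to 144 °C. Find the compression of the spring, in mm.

δ ≈ 0.0648 mm

The unrestrained thermal change is αΔT L = 1.2×10⁻⁶ × 115 × 1475 = 0.2035 mm.
With a force P in the spring, the elastic change of the shaft is PL/(AE) and that of the spring is P/k; compatibility requires their sum to equal δ_free.
So P = δ_free / [L/(AE) + 1/k] = 0.2035 / [ 1475/(1275×146×10³) + 1/(270×10³) ].
P = 0.2035 / 1.163×10⁻⁵ = 17510 N.
Spring compression = P/k = 17510/(270×10³) = 0.06484 mm.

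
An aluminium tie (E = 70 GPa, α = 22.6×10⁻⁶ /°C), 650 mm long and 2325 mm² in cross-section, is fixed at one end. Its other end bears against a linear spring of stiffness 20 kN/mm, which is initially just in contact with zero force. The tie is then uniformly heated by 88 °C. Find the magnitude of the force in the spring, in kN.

If the spring were absent the tie would lengthen by αΔT L = 22.6×10⁻⁶ × 88 × 650 = 1.293 mm.
With a force P in the spring, the elastic change of the tie is PL/(AE) and that of the spring is P/k; compatibility requires their sum to equal δ_free.
So P = δ_free / [L/(AE) + 1/k] = 1.293 / [ 650/(2325×70×10³) + 1/(20×10³) ].
P = 1.293 / 5.399×10⁻⁵ = 23940 N.

P ≈ 23.9 kN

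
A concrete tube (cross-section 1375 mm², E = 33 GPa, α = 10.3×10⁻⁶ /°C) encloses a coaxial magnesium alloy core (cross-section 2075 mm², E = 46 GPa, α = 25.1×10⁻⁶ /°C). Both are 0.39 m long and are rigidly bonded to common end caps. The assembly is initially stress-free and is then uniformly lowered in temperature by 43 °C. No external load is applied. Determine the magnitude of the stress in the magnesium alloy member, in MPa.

Both members must finish at the same length. With the larger α, the magnesium alloy tends to over-contract; the plates restrain it, putting the magnesium alloy in tension and the concrete in compression. With no external load the two internal forces are equal and opposite, magnitude P.
Equating the net (thermal + elastic) strains gives |α₁ − α₂|·ΔT = P·[1/(A₁E₁) + 1/(A₂E₂)].
|α₁ − α₂|·ΔT = 14.8×10⁻⁶ × 43 = 0.0006364.
1/(A₁E₁) + 1/(A₂E₂) = 1/(1375×33×10³) + 1/(2075×46×10³) = 3.252×10⁻⁸ N⁻¹.
So P = 0.0006364 / 3.252×10⁻⁸ = 19.57 kN.
σ_{magnesium alloy} = P/A₂ = 19570/2075 = 9.432 MPa, tensile.

σ ≈ 9.43 MPa (tensile)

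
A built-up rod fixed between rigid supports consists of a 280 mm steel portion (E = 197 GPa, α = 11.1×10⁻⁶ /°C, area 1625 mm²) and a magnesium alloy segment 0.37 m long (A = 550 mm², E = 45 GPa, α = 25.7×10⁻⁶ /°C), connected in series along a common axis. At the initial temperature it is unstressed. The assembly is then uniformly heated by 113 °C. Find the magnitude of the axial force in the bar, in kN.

P ≈ 90.1 kN (compressive)

If the supports were absent, the total length change would be Σ αᵢΔT Lᵢ = 11.1×10⁻⁶×113×280 + 25.7×10⁻⁶×113×370 = 1.426 mm.
The rigid supports impose zero overall length change; the single axial force P common to all segments must satisfy P Σ Lᵢ/(AᵢEᵢ) = δ_free.
Σ Lᵢ/(AᵢEᵢ) = 280/(1625×197×10³) + 370/(550×45×10³) = 1.582×10⁻⁵ mm/N.
So P = 1.426 / 1.582×10⁻⁵ = 90.1 kN, compressive.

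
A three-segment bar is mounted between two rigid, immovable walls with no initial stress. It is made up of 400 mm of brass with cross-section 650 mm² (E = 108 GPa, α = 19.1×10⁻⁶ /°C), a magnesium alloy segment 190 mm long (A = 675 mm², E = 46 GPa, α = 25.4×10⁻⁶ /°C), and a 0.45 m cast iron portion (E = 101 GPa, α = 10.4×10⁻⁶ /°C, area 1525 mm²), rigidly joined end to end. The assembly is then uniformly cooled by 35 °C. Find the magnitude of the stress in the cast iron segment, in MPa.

If the supports were absent, the total length change would be Σ αᵢΔT Lᵢ = 19.1×10⁻⁶×35×400 + 25.4×10⁻⁶×35×190 + 10.4×10⁻⁶×35×450 = 0.6001 mm.
The rigid supports impose zero overall length change; the single axial force P common to all segments must satisfy P Σ Lᵢ/(AᵢEᵢ) = δ_free.
The series flexibility is Σ Lᵢ/(AᵢEᵢ) = 400/(650×108×10³) + 190/(675×46×10³) + 450/(1525×101×10³) = 1.474×10⁻⁵ mm/N.
So P = 0.6001 / 1.474×10⁻⁵ = 40.72 kN, tensile.
σ_{cast iron} = P / A = 40720 / 1525 = 26.7 MPa.

σ ≈ 26.7 MPa (tensile)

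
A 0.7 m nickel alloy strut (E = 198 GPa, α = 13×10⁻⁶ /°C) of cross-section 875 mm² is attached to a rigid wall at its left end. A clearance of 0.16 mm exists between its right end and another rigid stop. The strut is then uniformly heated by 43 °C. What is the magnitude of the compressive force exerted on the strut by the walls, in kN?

Free thermal elongation = αΔT L = 13×10⁻⁶ × 43 × 700 = 0.3913 mm.
After closing the 0.16 mm clearance, 0.3913 − 0.16 = 0.2313 mm of expansion remains to be suppressed by the wall.
That suppressed elongation corresponds to σ = E·Δ/L = 198×10³ × 0.2313/700 = 65.42 MPa.
Force on the wall = σA = 65.42 × 875 mm² = 57.25 kN.

P ≈ 57.2 kN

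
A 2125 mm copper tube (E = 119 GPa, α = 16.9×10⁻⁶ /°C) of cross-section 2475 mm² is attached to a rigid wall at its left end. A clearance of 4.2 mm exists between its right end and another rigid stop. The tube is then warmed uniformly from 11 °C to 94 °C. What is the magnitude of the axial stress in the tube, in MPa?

Free thermal elongation = αΔT L = 16.9×10⁻⁶ × 83 × 2125 = 2.981 mm.
Since δ_free = 2.98 mm is less than the 4.2 mm gap, the tube never touches the wall. No axial force develops.

σ ≈ 0 MPa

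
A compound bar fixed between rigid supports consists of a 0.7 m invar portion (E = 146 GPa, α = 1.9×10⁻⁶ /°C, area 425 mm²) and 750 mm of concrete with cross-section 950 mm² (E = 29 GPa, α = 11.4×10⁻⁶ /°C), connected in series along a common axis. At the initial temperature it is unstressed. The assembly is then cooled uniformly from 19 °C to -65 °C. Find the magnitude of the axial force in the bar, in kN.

P ≈ 21.6 kN (tensile)

With the walls removed the bar would change length by δ_free = Σ αᵢΔT Lᵢ = 1.9×10⁻⁶×84×700 + 11.4×10⁻⁶×84×750 = 0.8299 mm.
The rigid supports impose zero overall length change; the single axial force P common to all segments must satisfy P Σ Lᵢ/(AᵢEᵢ) = δ_free.
Σ Lᵢ/(AᵢEᵢ) = 700/(425×146×10³) + 750/(950×29×10³) = 3.85×10⁻⁵ mm/N.
Hence P = δ_free / Σ(L/AE) = 0.8299/3.85×10⁻⁵ = 21.55 kN (tensile).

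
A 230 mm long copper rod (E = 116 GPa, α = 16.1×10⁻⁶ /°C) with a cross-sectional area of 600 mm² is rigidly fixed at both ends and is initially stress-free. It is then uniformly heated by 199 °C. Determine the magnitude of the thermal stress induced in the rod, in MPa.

σ ≈ 372 MPa (compressive)

The supports are rigid, so the total axial strain is zero. The restrained thermal strain is ε = αΔT = 16.1×10⁻⁶ × 199 = 3203.9×10⁻⁶.
Hence σ = E·αΔT = 116×10³ × 3203.9×10⁻⁶ = 371.7 MPa, compressive.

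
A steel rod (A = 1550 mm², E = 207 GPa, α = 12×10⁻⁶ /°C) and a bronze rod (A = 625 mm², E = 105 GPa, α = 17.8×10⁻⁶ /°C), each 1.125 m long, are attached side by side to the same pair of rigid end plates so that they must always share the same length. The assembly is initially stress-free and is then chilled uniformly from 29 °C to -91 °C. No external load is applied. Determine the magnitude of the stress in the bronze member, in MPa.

Equilibrium of a rigid end plate with no external load gives equal and opposite internal forces ±P in the two members. Since α_{bronze} > α_{steel}, cooling drives the bronze into tension and the steel into compression.
Compatibility of the two members (thermal + elastic change equal): (α₁ − α₂)ΔT = P·[1/(A₁E₁) + 1/(A₂E₂)].
|α₁ − α₂|·ΔT = 5.8×10⁻⁶ × 120 = 0.000696.
1/(A₁E₁) + 1/(A₂E₂) = 1/(1550×207×10³) + 1/(625×105×10³) = 1.835×10⁻⁸ N⁻¹.
So P = 0.000696 / 1.835×10⁻⁸ = 37.92 kN.
σ_{bronze} = P/A₂ = 37920/625 = 60.67 MPa, tensile.

σ ≈ 60.7 MPa (tensile)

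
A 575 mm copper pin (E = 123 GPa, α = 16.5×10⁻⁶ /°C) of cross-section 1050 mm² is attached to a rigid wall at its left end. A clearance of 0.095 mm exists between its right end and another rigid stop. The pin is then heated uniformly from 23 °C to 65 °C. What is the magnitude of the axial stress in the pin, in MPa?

σ ≈ 64.9 MPa (compressive)

If the wall were absent the pin would grow by αΔT L = 16.5×10⁻⁶ × 42 × 575 = 0.3985 mm.
After closing the 0.095 mm clearance, 0.3985 − 0.095 = 0.3035 mm of expansion remains to be suppressed by the wall.
Compatibility: PL/(AE) = 0.3035 mm, so σ = P/A = E × (0.3035/575) = 64.92 MPa.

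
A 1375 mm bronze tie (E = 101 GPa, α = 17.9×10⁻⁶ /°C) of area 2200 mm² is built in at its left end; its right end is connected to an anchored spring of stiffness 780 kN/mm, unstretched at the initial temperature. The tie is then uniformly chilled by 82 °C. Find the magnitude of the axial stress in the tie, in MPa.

If the spring were absent the tie would shorten by αΔT L = 17.9×10⁻⁶ × 82 × 1375 = 2.018 mm.
With a force P in the spring, the elastic change of the tie is PL/(AE) and that of the spring is P/k; compatibility requires their sum to equal δ_free.
So P = δ_free / [L/(AE) + 1/k] = 2.018 / [ 1375/(2200×101×10³) + 1/(780×10³) ].
P = 2.018 / 7.47×10⁻⁶ = 270200 N.
σ = P/A = 270200/2200 = 122.8 MPa.

σ ≈ 123 MPa (tensile)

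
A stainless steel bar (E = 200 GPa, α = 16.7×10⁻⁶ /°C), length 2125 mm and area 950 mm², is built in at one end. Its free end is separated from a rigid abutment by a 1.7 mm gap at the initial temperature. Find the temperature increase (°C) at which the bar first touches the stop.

ΔT ≈ 47.9 °C

The gap closes when αΔT L = 1.7 mm, since the bar is still unstressed at that instant.
ΔT = 1.7 / (16.7×10⁻⁶ × 2125) = 47.9 °C.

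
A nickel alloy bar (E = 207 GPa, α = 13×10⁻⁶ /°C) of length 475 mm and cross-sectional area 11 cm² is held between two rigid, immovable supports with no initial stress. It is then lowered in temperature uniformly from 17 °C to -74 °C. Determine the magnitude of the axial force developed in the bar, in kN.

Full restraint means ε = 0, so the stress is σ = EαΔT = 207×10³ × 13×10⁻⁶ × 91 = 244.9 MPa.
P = AEαΔT = 1100 × 207×10³ × 13×10⁻⁶ × 91 = 269.4 kN (tensile).

P ≈ 269 kN (tensile)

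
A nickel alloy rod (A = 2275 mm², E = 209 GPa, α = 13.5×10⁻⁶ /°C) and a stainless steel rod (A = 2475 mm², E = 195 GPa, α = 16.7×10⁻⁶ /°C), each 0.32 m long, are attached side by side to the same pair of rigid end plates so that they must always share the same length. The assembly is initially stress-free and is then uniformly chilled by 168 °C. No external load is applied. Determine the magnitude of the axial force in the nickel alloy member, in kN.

Equilibrium of a rigid end plate with no external load gives equal and opposite internal forces ±P in the two members. Since α_{stainless steel} > α_{nickel alloy}, cooling drives the stainless steel into tension and the nickel alloy into compression.
Compatibility of the two members (thermal + elastic change equal): (α₁ − α₂)ΔT = P·[1/(A₁E₁) + 1/(A₂E₂)].
|α₁ − α₂|·ΔT = 3.2×10⁻⁶ × 168 = 0.0005376.
1/(A₁E₁) + 1/(A₂E₂) = 1/(2275×209×10³) + 1/(2475×195×10³) = 4.175×10⁻⁹ N⁻¹.
P = 0.0005376 / 4.175×10⁻⁹ = 128800 N = 128.8 kN.

P ≈ 129 kN (compressive in the nickel alloy)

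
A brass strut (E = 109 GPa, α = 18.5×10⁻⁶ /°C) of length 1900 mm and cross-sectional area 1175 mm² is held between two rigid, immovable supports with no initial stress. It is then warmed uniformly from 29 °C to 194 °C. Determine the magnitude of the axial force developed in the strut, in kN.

Full restraint means ε = 0, so the stress is σ = EαΔT = 109×10³ × 18.5×10⁻⁶ × 165 = 332.7 MPa.
P = AEαΔT = 1175 × 109×10³ × 18.5×10⁻⁶ × 165 = 390.9 kN (compressive).

P ≈ 391 kN (compressive)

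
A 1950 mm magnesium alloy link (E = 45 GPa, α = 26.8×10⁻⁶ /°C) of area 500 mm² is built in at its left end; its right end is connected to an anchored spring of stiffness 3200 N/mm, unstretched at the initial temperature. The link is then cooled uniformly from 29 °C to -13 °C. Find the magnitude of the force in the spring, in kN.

The unrestrained thermal change is αΔT L = 26.8×10⁻⁶ × 42 × 1950 = 2.195 mm.
Let P be the tensile force in the spring. The link extends elastically by PL/(AE) and the spring stretches by P/k; together these equal δ_free.
P [ L/(AE) + 1/k ] = δ_free → P [ 1950/(500×45×10³) + 1/(3200) ] = 2.195.
P = 2.195 / 0.0003992 = 5499 N.

P ≈ 5.5 kN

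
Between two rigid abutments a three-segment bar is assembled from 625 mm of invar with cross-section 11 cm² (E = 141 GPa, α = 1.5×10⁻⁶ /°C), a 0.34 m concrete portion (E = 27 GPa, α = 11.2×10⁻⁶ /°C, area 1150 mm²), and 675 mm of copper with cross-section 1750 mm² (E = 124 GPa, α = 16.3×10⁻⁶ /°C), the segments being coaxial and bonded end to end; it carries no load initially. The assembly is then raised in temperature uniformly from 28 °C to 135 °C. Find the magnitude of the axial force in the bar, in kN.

P ≈ 93.1 kN (compressive)

Free thermal expansion of the whole bar: Σ αᵢΔT Lᵢ = 1.5×10⁻⁶×107×625 + 11.2×10⁻⁶×107×340 + 16.3×10⁻⁶×107×675 = 1.685 mm.
Since the ends are fixed, an axial force P builds up, equal in every segment, with P · Σ Lᵢ/(AᵢEᵢ) = δ_free.
The series flexibility is Σ Lᵢ/(AᵢEᵢ) = 625/(1100×141×10³) + 340/(1150×27×10³) + 675/(1750×124×10³) = 1.809×10⁻⁵ mm/N.
Hence P = δ_free / Σ(L/AE) = 1.685/1.809×10⁻⁵ = 93.15 kN (compressive).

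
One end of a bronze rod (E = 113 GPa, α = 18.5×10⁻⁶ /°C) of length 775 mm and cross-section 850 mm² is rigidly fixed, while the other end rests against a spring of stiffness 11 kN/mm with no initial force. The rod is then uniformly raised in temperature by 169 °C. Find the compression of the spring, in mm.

δ ≈ 2.23 mm

If the spring were absent the rod would lengthen by αΔT L = 18.5×10⁻⁶ × 169 × 775 = 2.423 mm.
Let P be the compressive force at the spring. The rod shortens elastically by PL/(AE) and the spring compresses by P/k; together these equal δ_free.
P [ L/(AE) + 1/k ] = δ_free → P [ 775/(850×113×10³) + 1/(11×10³) ] = 2.423.
P = 2.423 / 9.898×10⁻⁵ = 24480 N.
Spring compression = P/k = 24480/(11×10³) = 2.226 mm.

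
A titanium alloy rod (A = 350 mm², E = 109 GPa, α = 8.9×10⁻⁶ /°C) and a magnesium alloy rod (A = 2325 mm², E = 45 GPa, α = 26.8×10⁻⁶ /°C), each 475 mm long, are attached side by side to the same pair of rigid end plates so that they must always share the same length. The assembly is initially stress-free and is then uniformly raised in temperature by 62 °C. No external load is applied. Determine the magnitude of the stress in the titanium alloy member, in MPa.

σ ≈ 88.6 MPa (tensile)

The magnesium alloy has the larger α, so on heating it would change length more than the titanium alloy if both were free. The rigid plates force a common final length, so the magnesium alloy is put into compression and the titanium alloy into tension, with equal and opposite forces P (no external load).
Equating the net (thermal + elastic) strains gives |α₁ − α₂|·ΔT = P·[1/(A₁E₁) + 1/(A₂E₂)].
|α₁ − α₂|·ΔT = 17.9×10⁻⁶ × 62 = 0.00111.
1/(A₁E₁) + 1/(A₂E₂) = 1/(350×109×10³) + 1/(2325×45×10³) = 3.577×10⁻⁸ N⁻¹.
P = 0.00111 / 3.577×10⁻⁸ = 31030 N = 31.03 kN.
σ_{titanium alloy} = P/A₁ = 31030/350 = 88.65 MPa, tensile.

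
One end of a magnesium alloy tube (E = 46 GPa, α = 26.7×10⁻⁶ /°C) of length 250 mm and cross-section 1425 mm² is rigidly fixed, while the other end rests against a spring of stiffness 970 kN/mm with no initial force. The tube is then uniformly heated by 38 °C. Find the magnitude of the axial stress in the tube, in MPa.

The unrestrained thermal change is αΔT L = 26.7×10⁻⁶ × 38 × 250 = 0.2536 mm.
With a force P in the spring, the elastic change of the tube is PL/(AE) and that of the spring is P/k; compatibility requires their sum to equal δ_free.
P [ L/(AE) + 1/k ] = δ_free → P [ 250/(1425×46×10³) + 1/(970×10³) ] = 0.2536.
P = 0.2536 / 4.845×10⁻⁶ = 52350 N.
σ = P/A = 52350/1425 = 36.74 MPa.

σ ≈ 36.7 MPa (compressive)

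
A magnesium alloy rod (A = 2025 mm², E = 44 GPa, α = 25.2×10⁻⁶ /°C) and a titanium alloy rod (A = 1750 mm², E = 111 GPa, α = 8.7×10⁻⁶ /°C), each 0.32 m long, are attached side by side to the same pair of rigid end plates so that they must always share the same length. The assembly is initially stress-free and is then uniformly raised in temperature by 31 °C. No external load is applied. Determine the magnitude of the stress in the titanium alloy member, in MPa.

σ ≈ 17.9 MPa (tensile)

The magnesium alloy has the larger α, so on heating it would change length more than the titanium alloy if both were free. The rigid plates force a common final length, so the magnesium alloy is put into compression and the titanium alloy into tension, with equal and opposite forces P (no external load).
Setting the final lengths equal and cancelling L: (α₁ − α₂)ΔT = P/(A₁E₁) + P/(A₂E₂).
|α₁ − α₂|·ΔT = 16.5×10⁻⁶ × 31 = 0.0005115.
1/(A₁E₁) + 1/(A₂E₂) = 1/(2025×44×10³) + 1/(1750×111×10³) = 1.637×10⁻⁸ N⁻¹.
P = 0.0005115 / 1.637×10⁻⁸ = 31240 N = 31.24 kN.
σ_{titanium alloy} = P/A₂ = 31240/1750 = 17.85 MPa, tensile.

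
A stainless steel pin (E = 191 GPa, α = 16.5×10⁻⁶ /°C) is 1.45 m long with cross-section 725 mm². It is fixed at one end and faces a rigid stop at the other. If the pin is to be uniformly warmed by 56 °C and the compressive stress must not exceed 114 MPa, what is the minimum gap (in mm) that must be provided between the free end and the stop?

g ≈ 0.474 mm

Free expansion if unrestrained: δ_free = αΔT L = 16.5×10⁻⁶ × 56 × 1450 = 1.34 mm.
A stress of 114 MPa corresponds to the wall pushing the pin back by σL/E = 114×1450/(191×10³) = 0.8654 mm.
The gap must absorb the remainder: g_min = 1.34 − 0.8654 = 0.4744 mm.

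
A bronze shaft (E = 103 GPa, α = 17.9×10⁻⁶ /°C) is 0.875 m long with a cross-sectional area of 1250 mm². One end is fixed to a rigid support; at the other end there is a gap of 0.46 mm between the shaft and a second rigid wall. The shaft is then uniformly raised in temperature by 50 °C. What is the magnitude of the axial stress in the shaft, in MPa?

σ ≈ 38 MPa (compressive)

Free thermal elongation = αΔT L = 17.9×10⁻⁶ × 50 × 875 = 0.7831 mm.
After closing the 0.46 mm clearance, 0.7831 − 0.46 = 0.3231 mm of expansion remains to be suppressed by the wall.
Compatibility: PL/(AE) = 0.3231 mm, so σ = P/A = E × (0.3231/875) = 38.04 MPa.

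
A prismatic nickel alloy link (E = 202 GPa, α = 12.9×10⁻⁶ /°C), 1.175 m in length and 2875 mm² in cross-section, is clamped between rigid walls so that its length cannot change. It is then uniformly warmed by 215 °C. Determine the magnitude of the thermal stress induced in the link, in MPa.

σ ≈ 560 MPa (compressive)

With length fixed, the mechanical strain must cancel the thermal strain αΔT = 12.9×10⁻⁶ × 215 = 2773.5×10⁻⁶.
Hence σ = E·αΔT = 202×10³ × 2773.5×10⁻⁶ = 560.2 MPa, compressive.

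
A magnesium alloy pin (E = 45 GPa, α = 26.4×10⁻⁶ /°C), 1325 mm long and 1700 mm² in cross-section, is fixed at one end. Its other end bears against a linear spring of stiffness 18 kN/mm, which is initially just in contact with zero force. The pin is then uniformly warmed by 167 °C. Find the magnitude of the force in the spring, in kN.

P ≈ 80.2 kN

If the spring were absent the pin would lengthen by αΔT L = 26.4×10⁻⁶ × 167 × 1325 = 5.842 mm.
With a force P in the spring, the elastic change of the pin is PL/(AE) and that of the spring is P/k; compatibility requires their sum to equal δ_free.
P [ L/(AE) + 1/k ] = δ_free → P [ 1325/(1700×45×10³) + 1/(18×10³) ] = 5.842.
P = 5.842 / 7.288×10⁻⁵ = 80160 N.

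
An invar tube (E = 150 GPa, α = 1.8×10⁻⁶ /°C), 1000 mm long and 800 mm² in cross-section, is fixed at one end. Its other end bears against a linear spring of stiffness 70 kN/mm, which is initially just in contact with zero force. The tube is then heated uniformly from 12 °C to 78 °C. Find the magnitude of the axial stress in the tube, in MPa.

Free thermal expansion: δ_free = αΔT L = 1.8×10⁻⁶ × 66 × 1000 = 0.1188 mm.
Let P be the compressive force at the spring. The tube shortens elastically by PL/(AE) and the spring compresses by P/k; together these equal δ_free.
So P = δ_free / [L/(AE) + 1/k] = 0.1188 / [ 1000/(800×150×10³) + 1/(70×10³) ].
P = 0.1188 / 2.262×10⁻⁵ = 5252 N.
σ = P/A = 5252/800 = 6.565 MPa.

σ ≈ 6.57 MPa (compressive)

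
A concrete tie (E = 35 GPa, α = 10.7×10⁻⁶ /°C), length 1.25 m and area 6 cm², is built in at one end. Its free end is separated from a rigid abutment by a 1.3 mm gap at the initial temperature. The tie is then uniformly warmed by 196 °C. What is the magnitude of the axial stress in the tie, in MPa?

Free thermal elongation = αΔT L = 10.7×10⁻⁶ × 196 × 1250 = 2.622 mm.
This exceeds the 1.3 mm gap, so the wall pushes back. The portion of expansion that must be recovered elastically is δ_free − gap = 2.622 − 1.3 = 1.322 mm.
So σ = E(δ_free − g)/L = 35×10³ × 1.322/1250 = 37 MPa.

σ ≈ 37 MPa (compressive)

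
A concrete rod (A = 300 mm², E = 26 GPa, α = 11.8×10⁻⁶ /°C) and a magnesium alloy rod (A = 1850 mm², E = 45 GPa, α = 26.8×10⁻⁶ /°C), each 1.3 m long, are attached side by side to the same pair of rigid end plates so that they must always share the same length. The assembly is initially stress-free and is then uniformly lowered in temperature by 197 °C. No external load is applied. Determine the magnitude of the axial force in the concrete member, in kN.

Equilibrium of a rigid end plate with no external load gives equal and opposite internal forces ±P in the two members. Since α_{magnesium alloy} > α_{concrete}, cooling drives the magnesium alloy into tension and the concrete into compression.
Compatibility of the two members (thermal + elastic change equal): (α₁ − α₂)ΔT = P·[1/(A₁E₁) + 1/(A₂E₂)].
|α₁ − α₂|·ΔT = 15×10⁻⁶ × 197 = 0.002955.
1/(A₁E₁) + 1/(A₂E₂) = 1/(300×26×10³) + 1/(1850×45×10³) = 1.402×10⁻⁷ N⁻¹.
So P = 0.002955 / 1.402×10⁻⁷ = 21.07 kN.

P ≈ 21.1 kN (compressive in the concrete)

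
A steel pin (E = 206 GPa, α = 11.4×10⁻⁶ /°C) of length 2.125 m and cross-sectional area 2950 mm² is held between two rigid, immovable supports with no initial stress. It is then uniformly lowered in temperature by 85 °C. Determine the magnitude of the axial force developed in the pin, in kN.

Full restraint means ε = 0, so the stress is σ = EαΔT = 206×10³ × 11.4×10⁻⁶ × 85 = 199.6 MPa.
P = AEαΔT = 2950 × 206×10³ × 11.4×10⁻⁶ × 85 = 588.9 kN (tensile).

P ≈ 589 kN (tensile)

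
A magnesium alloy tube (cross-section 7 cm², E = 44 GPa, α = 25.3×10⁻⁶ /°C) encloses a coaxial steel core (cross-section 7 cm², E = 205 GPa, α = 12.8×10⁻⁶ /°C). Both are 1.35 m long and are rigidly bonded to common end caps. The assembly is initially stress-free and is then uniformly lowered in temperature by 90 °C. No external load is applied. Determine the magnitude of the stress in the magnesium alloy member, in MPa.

σ ≈ 40.8 MPa (tensile)

The magnesium alloy has the larger α, so on cooling it would change length more than the steel if both were free. The rigid plates force a common final length, so the magnesium alloy is put into tension and the steel into compression, with equal and opposite forces P (no external load).
Setting the final lengths equal and cancelling L: (α₁ − α₂)ΔT = P/(A₁E₁) + P/(A₂E₂).
|α₁ − α₂|·ΔT = 12.5×10⁻⁶ × 90 = 0.001125.
1/(A₁E₁) + 1/(A₂E₂) = 1/(700×44×10³) + 1/(700×205×10³) = 3.944×10⁻⁸ N⁻¹.
So P = 0.001125 / 3.944×10⁻⁸ = 28.53 kN.
σ_{magnesium alloy} = P/A₁ = 28530/700 = 40.75 MPa, tensile.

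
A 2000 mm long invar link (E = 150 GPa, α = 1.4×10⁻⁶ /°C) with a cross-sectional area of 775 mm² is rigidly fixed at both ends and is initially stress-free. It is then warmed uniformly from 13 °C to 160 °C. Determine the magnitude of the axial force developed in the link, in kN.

The ends cannot move, so σ = EαΔT = 150×10³ × 1.4×10⁻⁶ × 147 = 30.87 MPa.
Then P = σA = 30.87 × 775 mm² = 23.92 kN, compressive.

P ≈ 23.9 kN (compressive)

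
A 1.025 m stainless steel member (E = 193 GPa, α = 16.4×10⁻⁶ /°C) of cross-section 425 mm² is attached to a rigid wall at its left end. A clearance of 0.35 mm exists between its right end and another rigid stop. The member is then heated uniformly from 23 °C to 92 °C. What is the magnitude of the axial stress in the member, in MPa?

Unrestrained expansion: δ_free = αΔT L = 16.4×10⁻⁶ × 69 × 1025 = 1.16 mm.
This exceeds the 0.35 mm gap, so the wall pushes back. The portion of expansion that must be recovered elastically is δ_free − gap = 1.16 − 0.35 = 0.8099 mm.
So σ = E(δ_free − g)/L = 193×10³ × 0.8099/1025 = 152.5 MPa.

σ ≈ 152 MPa (compressive)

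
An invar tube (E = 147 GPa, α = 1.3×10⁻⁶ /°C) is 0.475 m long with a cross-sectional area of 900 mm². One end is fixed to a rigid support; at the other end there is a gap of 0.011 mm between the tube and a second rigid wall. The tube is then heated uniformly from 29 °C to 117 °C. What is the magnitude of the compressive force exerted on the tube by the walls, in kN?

Free thermal elongation = αΔT L = 1.3×10⁻⁶ × 88 × 475 = 0.05434 mm.
This exceeds the 0.011 mm gap, so the wall pushes back. The portion of expansion that must be recovered elastically is δ_free − gap = 0.05434 − 0.011 = 0.04334 mm.
So σ = E(δ_free − g)/L = 147×10³ × 0.04334/475 = 13.41 MPa.
Force on the wall = σA = 13.41 × 900 mm² = 12.07 kN.

P ≈ 12.1 kN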